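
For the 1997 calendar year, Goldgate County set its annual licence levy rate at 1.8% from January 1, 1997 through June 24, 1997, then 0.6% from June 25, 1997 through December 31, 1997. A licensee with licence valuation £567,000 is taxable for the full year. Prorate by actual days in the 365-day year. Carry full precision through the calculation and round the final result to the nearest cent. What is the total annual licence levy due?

January 1 – June 24, 1997: 175 days at 1.8% → £567,000 × 1.8% × 175/365 = £4,893.2877
June 25 – December 31, 1997: 190 days at 0.6% → £567,000 × 0.6% × 190/365 = £1,770.9041
Total = £6,664.1918

£6,664.19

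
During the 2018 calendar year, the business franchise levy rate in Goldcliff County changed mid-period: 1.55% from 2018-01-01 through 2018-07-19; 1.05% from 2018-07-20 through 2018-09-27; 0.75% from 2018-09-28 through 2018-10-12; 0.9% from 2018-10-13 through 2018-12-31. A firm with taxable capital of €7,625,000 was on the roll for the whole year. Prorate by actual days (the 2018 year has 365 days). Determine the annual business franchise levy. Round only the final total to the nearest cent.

€97,505.99

2018-01-01 to 2018-07-19: 200 days at 1.55% → €7,625,000 × 1.55% × 200/365 = €64,760.2740
2018-07-20 to 2018-09-27: 70 days at 1.05% → €7,625,000 × 1.05% × 70/365 = €15,354.4521
2018-09-28 to 2018-10-12: 15 days at 0.75% → €7,625,000 × 0.75% × 15/365 = €2,350.1712
2018-10-13 to 2018-12-31: 80 days at 0.9% → €7,625,000 × 0.9% × 80/365 = €15,041.0959
Total = €97,505.9932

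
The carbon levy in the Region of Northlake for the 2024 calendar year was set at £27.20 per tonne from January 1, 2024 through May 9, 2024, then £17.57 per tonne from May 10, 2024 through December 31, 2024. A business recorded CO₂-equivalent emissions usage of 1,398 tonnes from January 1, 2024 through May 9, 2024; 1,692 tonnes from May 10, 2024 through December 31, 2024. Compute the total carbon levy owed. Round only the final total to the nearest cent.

January 1 – May 9, 2024: 1,398 tonnes at £27.20/tonne → £38025.60
May 10 – December 31, 2024: 1,692 tonnes at £17.57/tonne → £29728.44

£67754.04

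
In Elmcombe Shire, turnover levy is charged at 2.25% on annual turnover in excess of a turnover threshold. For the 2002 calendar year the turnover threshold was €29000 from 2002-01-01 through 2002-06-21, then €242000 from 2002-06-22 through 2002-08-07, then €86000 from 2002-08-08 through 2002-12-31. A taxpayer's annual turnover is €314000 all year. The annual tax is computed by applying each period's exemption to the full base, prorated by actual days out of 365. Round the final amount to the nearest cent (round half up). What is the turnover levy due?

2002-01-01 to 2002-06-21: 172 days, exemption €29000 → (€314000 − €29000) × 2.25% × 172/365 = €3021.7808
2002-06-22 to 2002-08-07: 47 days, exemption €242000 → (€314000 − €242000) × 2.25% × 47/365 = €208.6027
2002-08-08 to 2002-12-31: 146 days, exemption €86000 → (€314000 − €86000) × 2.25% × 146/365 = €2052.0000
Total = €5282.3836

€5282.38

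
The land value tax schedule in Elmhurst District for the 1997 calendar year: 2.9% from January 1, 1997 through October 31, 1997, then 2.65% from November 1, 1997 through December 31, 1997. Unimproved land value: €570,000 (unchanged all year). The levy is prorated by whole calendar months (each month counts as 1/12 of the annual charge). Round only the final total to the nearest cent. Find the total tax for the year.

January 1 – October 31, 1997: 10 months at 2.9% → €570,000 × 2.9% × 10/12 = €13,775.0000
November 1 – December 31, 1997: 2 months at 2.65% → €570,000 × 2.65% × 2/12 = €2,517.5000
Total = €16,292.5000

€16,292.50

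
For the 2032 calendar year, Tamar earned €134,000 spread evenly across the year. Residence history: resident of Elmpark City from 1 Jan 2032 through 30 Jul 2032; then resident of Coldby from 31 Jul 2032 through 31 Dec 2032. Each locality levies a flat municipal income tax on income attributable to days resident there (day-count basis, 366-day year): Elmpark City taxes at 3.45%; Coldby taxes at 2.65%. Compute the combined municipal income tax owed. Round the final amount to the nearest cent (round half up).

Elmpark City, 1 Jan – 30 Jul 2032: 212 days → €134,000 × 3.45% × 212/366 = €2,677.8033
Coldby, 31 Jul – 31 Dec 2032: 154 days → €134,000 × 2.65% × 154/366 = €1,494.1366
Total = €4,171.9399

€4,171.94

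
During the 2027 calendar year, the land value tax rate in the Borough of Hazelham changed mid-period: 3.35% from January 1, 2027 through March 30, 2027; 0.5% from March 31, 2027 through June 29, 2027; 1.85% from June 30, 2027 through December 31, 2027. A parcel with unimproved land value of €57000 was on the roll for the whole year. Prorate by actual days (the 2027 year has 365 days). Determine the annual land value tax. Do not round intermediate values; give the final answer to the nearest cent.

€1071.13

January 1 – March 30, 2027: 89 days at 3.35% → €57000 × 3.35% × 89/365 = €465.6041
March 31 – June 29, 2027: 91 days at 0.5% → €57000 × 0.5% × 91/365 = €71.0548
June 30 – December 31, 2027: 185 days at 1.85% → €57000 × 1.85% × 185/365 = €534.4726
Total = €1071.1315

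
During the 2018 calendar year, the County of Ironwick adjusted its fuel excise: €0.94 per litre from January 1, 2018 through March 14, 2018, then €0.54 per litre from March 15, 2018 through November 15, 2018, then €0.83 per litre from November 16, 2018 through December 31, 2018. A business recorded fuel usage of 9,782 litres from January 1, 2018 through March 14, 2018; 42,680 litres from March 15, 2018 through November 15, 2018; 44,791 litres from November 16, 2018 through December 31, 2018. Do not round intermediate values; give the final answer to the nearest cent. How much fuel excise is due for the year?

€69418.81

January 1 – March 14, 2018: 9,782 litres at €0.94/litre → €9195.08
March 15 – November 15, 2018: 42,680 litres at €0.54/litre → €23047.20
November 16 – December 31, 2018: 44,791 litres at €0.83/litre → €37176.53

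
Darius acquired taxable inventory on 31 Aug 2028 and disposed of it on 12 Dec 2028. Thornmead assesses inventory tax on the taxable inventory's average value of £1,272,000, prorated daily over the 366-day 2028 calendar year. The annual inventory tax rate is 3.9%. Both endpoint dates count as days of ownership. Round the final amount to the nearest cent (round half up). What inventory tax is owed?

£14,096.26

Days held (31 Aug – 12 Dec 2028): 104 out of 366
Tax = £1,272,000 × 3.9% × 104/366 = £14,096.2623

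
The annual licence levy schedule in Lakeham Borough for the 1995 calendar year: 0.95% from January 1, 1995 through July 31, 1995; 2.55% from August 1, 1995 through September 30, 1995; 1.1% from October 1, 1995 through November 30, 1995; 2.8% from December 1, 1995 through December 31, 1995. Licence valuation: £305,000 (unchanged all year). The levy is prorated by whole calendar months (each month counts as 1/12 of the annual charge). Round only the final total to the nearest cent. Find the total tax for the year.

£4,257.29

January 1 – July 31, 1995: 7 months at 0.95% → £305,000 × 0.95% × 7/12 = £1,690.2083
August 1 – September 30, 1995: 2 months at 2.55% → £305,000 × 2.55% × 2/12 = £1,296.2500
October 1 – November 30, 1995: 2 months at 1.1% → £305,000 × 1.1% × 2/12 = £559.1667
December 1 – December 31, 1995: 1 month at 2.8% → £305,000 × 2.8% × 1/12 = £711.6667
Total = £4,257.2917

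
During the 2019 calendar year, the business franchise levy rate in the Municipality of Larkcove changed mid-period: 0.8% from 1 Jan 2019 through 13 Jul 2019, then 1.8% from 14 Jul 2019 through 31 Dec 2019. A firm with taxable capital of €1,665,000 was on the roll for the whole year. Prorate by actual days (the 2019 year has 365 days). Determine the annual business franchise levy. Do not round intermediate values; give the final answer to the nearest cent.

€21,120.41

1 Jan – 13 Jul 2019: 194 days at 0.8% → €1,665,000 × 0.8% × 194/365 = €7,079.6712
14 Jul – 31 Dec 2019: 171 days at 1.8% → €1,665,000 × 1.8% × 171/365 = €14,040.7397
Total = €21,120.4110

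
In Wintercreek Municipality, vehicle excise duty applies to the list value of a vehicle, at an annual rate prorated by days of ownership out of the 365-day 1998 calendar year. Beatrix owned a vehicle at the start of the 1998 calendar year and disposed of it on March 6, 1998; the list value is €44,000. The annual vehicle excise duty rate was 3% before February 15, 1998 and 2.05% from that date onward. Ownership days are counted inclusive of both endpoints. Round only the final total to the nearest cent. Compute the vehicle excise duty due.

€212.16

January 1 – February 14, 1998: 45 days at 3% → €44,000 × 3% × 45/365 = €162.7397
February 15 – March 6, 1998: 20 days at 2.05% → €44,000 × 2.05% × 20/365 = €49.4247
Total = €212.1644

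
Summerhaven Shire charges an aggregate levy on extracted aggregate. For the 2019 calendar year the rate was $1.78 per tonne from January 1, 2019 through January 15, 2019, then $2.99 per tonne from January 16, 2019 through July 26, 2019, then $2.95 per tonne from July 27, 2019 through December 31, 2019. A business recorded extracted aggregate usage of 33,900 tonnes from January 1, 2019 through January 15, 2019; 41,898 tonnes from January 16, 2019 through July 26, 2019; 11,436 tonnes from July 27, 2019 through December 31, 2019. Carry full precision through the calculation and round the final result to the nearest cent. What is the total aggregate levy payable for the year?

$219,353.22

January 1 – January 15, 2019: 33,900 tonnes at $1.78/tonne → $60,342.00
January 16 – July 26, 2019: 41,898 tonnes at $2.99/tonne → $125,275.02
July 27 – December 31, 2019: 11,436 tonnes at $2.95/tonne → $33,736.20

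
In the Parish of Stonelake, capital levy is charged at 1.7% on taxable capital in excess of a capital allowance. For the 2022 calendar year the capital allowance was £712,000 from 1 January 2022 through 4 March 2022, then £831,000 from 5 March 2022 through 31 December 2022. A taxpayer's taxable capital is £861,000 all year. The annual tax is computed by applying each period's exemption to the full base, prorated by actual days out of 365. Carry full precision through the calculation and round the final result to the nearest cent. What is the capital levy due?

1 January – 4 March 2022: 63 days, exemption £712,000 → (£861,000 − £712,000) × 1.7% × 63/365 = £437.2027
5 March – 31 December 2022: 302 days, exemption £831,000 → (£861,000 − £831,000) × 1.7% × 302/365 = £421.9726
Total = £859.1753

£859.18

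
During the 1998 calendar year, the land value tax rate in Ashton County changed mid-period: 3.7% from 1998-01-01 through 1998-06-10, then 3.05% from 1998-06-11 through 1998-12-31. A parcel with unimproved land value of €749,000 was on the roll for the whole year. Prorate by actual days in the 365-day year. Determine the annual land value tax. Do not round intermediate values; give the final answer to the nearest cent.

1998-01-01 to 1998-06-10: 161 days at 3.7% → €749,000 × 3.7% × 161/365 = €12,224.0904
1998-06-11 to 1998-12-31: 204 days at 3.05% → €749,000 × 3.05% × 204/365 = €12,767.8849
Total = €24,991.9753

€24,991.98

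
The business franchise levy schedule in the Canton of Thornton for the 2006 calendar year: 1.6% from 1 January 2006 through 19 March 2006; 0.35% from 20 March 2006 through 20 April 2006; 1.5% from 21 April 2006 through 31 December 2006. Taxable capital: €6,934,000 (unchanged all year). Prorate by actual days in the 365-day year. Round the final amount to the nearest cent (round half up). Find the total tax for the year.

€98,500.79

1 January – 19 March 2006: 78 days at 1.6% → €6,934,000 × 1.6% × 78/365 = €23,708.5808
20 March – 20 April 2006: 32 days at 0.35% → €6,934,000 × 0.35% × 32/365 = €2,127.6932
21 April – 31 December 2006: 255 days at 1.5% → €6,934,000 × 1.5% × 255/365 = €72,664.5205
Total = €98,500.7945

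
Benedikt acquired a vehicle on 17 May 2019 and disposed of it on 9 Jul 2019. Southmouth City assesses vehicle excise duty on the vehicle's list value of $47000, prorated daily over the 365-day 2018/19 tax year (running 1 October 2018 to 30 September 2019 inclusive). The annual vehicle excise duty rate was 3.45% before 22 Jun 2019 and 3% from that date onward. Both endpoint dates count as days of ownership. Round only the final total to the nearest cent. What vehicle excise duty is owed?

$229.46

17 May – 21 Jun 2019: 36 days at 3.45% → $47000 × 3.45% × 36/365 = $159.9288
22 Jun – 9 Jul 2019: 18 days at 3% → $47000 × 3% × 18/365 = $69.5342
Total = $229.4630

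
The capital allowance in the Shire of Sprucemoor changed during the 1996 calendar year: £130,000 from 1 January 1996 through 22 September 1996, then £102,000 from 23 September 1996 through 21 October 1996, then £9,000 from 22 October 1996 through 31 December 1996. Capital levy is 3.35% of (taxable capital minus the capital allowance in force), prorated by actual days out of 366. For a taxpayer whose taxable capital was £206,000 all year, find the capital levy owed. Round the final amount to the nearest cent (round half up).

£3,406.66

1 January – 22 September 1996: 266 days, exemption £130,000 → (£206,000 − £130,000) × 3.35% × 266/366 = £1,850.3716
23 September – 21 October 1996: 29 days, exemption £102,000 → (£206,000 − £102,000) × 3.35% × 29/366 = £276.0546
22 October – 31 December 1996: 71 days, exemption £9,000 → (£206,000 − £9,000) × 3.35% × 71/366 = £1,280.2309
Total = £3,406.6571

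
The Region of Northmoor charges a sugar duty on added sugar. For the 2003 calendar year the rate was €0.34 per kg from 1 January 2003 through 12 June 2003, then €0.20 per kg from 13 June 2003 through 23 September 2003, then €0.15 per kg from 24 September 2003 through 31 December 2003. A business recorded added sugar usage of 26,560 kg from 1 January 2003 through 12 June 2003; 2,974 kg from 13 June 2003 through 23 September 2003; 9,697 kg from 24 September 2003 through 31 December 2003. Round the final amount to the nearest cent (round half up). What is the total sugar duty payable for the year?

€11,079.75

1 January – 12 June 2003: 26,560 kg at €0.34/kg → €9,030.40
13 June – 23 September 2003: 2,974 kg at €0.20/kg → €594.80
24 September – 31 December 2003: 9,697 kg at €0.15/kg → €1,454.55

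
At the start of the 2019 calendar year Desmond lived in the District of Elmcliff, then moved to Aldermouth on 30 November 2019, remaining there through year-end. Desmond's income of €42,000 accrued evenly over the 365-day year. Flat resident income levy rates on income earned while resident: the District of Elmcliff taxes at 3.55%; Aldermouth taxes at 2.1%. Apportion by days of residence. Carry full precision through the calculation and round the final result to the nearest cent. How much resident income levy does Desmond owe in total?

The District of Elmcliff, 1 January – 29 November 2019: 333 days → €42,000 × 3.55% × 333/365 = €1,360.2822
Aldermouth, 30 November – 31 December 2019: 32 days → €42,000 × 2.1% × 32/365 = €77.3260
Total = €1,437.6082

€1,437.61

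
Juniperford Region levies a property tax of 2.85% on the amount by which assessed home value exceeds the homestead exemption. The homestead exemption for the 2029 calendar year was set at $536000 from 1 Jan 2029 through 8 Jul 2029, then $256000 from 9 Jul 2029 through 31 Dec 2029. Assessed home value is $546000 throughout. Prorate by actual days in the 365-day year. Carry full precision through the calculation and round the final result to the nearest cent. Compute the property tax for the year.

$4132.89

1 Jan – 8 Jul 2029: 189 days, exemption $536000 → ($546000 − $536000) × 2.85% × 189/365 = $147.5753
9 Jul – 31 Dec 2029: 176 days, exemption $256000 → ($546000 − $256000) × 2.85% × 176/365 = $3985.3151
Total = $4132.8904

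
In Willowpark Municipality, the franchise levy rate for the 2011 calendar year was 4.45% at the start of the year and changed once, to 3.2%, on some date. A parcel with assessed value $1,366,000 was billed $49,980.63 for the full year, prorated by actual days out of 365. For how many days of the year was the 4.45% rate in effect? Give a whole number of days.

134 days

Let d = days at the first rate; then 365 − d days at the second rate.
$1,366,000 × [4.45%·d + 3.2%·(365−d)] / 365 = $49,980.63
Solving gives d = 134, so the new rate took effect on May 15, 2011.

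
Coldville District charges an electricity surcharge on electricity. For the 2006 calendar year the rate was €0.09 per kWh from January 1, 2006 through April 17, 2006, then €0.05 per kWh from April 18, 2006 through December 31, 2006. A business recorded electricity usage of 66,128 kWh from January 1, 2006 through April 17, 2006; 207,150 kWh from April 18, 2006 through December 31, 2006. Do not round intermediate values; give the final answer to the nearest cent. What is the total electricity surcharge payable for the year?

€16,309.02

January 1 – April 17, 2006: 66,128 kWh at €0.09/kWh → €5,951.52
April 18 – December 31, 2006: 207,150 kWh at €0.05/kWh → €10,357.50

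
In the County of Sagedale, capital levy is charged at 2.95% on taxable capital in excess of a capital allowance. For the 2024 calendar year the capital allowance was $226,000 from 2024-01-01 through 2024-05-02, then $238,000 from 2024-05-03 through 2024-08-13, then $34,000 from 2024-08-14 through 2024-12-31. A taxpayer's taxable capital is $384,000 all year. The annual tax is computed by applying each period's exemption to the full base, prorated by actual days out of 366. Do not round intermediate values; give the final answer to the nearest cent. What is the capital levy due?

$6,727.93

2024-01-01 to 2024-05-02: 123 days, exemption $226,000 → ($384,000 − $226,000) × 2.95% × 123/366 = $1,566.4016
2024-05-03 to 2024-08-13: 103 days, exemption $238,000 → ($384,000 − $238,000) × 2.95% × 103/366 = $1,212.0792
2024-08-14 to 2024-12-31: 140 days, exemption $34,000 → ($384,000 − $34,000) × 2.95% × 140/366 = $3,949.4536
Total = $6,727.9344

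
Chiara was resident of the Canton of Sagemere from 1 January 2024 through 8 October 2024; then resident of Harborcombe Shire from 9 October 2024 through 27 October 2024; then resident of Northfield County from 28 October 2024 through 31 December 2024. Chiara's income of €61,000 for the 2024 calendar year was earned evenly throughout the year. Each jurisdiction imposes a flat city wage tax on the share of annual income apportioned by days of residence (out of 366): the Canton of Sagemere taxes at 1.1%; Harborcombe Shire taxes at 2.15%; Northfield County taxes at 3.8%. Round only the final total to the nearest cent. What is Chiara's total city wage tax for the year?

The Canton of Sagemere, 1 January – 8 October 2024: 282 days → €61,000 × 1.1% × 282/366 = €517.0000
Harborcombe Shire, 9 October – 27 October 2024: 19 days → €61,000 × 2.15% × 19/366 = €68.0833
Northfield County, 28 October – 31 December 2024: 65 days → €61,000 × 3.8% × 65/366 = €411.6667
Total = €996.7500

€996.75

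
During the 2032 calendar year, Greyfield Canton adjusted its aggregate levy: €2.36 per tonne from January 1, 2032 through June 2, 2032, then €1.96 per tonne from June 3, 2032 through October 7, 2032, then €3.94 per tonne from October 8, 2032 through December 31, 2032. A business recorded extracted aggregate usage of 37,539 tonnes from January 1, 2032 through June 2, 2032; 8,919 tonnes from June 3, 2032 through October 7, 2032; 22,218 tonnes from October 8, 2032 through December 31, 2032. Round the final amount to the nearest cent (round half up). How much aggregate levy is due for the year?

January 1 – June 2, 2032: 37,539 tonnes at €2.36/tonne → €88592.04
June 3 – October 7, 2032: 8,919 tonnes at €1.96/tonne → €17481.24
October 8 – December 31, 2032: 22,218 tonnes at €3.94/tonne → €87538.92

€193612.20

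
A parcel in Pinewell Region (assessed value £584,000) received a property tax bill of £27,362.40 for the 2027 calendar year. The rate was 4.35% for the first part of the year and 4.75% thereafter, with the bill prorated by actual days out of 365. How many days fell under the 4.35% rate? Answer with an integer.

59 days

Let d = days at the first rate; then 365 − d days at the second rate.
£584,000 × [4.35%·d + 4.75%·(365−d)] / 365 = £27,362.40
Solving gives d = 59, so the new rate took effect on 1 Mar 2027.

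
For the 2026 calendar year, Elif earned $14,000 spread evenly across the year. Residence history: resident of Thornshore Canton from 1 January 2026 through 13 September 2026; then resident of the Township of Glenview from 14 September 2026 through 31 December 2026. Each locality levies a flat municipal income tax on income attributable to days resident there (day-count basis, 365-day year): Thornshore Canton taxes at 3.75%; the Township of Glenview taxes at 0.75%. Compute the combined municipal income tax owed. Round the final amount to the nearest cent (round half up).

$399.58

Thornshore Canton, 1 January – 13 September 2026: 256 days → $14,000 × 3.75% × 256/365 = $368.2192
The Township of Glenview, 14 September – 31 December 2026: 109 days → $14,000 × 0.75% × 109/365 = $31.3562
Total = $399.5753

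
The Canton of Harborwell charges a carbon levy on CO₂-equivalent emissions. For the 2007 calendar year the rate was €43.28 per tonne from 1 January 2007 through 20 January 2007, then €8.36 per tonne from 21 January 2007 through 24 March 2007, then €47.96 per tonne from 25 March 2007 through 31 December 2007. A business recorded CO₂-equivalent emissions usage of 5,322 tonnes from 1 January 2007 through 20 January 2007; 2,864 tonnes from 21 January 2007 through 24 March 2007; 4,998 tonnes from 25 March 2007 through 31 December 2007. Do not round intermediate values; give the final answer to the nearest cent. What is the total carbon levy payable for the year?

1 January – 20 January 2007: 5,322 tonnes at €43.28/tonne → €230,336.16
21 January – 24 March 2007: 2,864 tonnes at €8.36/tonne → €23,943.04
25 March – 31 December 2007: 4,998 tonnes at €47.96/tonne → €239,704.08

€493,983.28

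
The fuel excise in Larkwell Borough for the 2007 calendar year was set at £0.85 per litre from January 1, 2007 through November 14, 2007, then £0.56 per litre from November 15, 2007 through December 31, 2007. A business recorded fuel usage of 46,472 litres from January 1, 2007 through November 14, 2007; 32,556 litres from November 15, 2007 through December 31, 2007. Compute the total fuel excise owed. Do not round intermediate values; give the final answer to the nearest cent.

January 1 – November 14, 2007: 46,472 litres at £0.85/litre → £39,501.20
November 15 – December 31, 2007: 32,556 litres at £0.56/litre → £18,231.36

£57,732.56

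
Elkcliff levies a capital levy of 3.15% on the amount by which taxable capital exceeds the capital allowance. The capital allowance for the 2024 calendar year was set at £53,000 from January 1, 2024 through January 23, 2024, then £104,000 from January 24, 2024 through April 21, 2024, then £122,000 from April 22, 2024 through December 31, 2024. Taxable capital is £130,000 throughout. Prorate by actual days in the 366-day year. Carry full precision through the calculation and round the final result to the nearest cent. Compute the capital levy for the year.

January 1 – January 23, 2024: 23 days, exemption £53,000 → (£130,000 − £53,000) × 3.15% × 23/366 = £152.4221
January 24 – April 21, 2024: 89 days, exemption £104,000 → (£130,000 − £104,000) × 3.15% × 89/366 = £199.1557
April 22 – December 31, 2024: 254 days, exemption £122,000 → (£130,000 − £122,000) × 3.15% × 254/366 = £174.8852
Total = £526.4631

£526.46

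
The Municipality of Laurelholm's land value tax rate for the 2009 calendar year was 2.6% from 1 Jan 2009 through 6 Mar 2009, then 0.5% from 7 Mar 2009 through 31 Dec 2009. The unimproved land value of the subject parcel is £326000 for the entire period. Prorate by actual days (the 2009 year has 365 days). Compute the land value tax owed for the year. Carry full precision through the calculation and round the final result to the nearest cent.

1 Jan – 6 Mar 2009: 65 days at 2.6% → £326000 × 2.6% × 65/365 = £1509.4247
7 Mar – 31 Dec 2009: 300 days at 0.5% → £326000 × 0.5% × 300/365 = £1339.7260
Total = £2849.1507

£2849.15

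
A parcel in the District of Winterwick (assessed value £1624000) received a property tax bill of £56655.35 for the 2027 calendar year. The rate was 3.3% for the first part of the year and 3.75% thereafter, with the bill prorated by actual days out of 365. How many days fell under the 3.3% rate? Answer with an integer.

212 days

Let d = days at the first rate; then 365 − d days at the second rate.
£1624000 × [3.3%·d + 3.75%·(365−d)] / 365 = £56655.35
Solving gives d = 212, so the new rate took effect on 1 Aug 2027.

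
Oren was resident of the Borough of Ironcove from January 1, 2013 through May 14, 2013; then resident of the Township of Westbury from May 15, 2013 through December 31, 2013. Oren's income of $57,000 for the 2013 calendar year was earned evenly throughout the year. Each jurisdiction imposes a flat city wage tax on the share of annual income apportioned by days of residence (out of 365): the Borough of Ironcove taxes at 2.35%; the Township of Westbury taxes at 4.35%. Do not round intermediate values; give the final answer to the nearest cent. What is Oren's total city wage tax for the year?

$2,060.98

The Borough of Ironcove, January 1 – May 14, 2013: 134 days → $57,000 × 2.35% × 134/365 = $491.7616
The Township of Westbury, May 15 – December 31, 2013: 231 days → $57,000 × 4.35% × 231/365 = $1,569.2178
Total = $2,060.9795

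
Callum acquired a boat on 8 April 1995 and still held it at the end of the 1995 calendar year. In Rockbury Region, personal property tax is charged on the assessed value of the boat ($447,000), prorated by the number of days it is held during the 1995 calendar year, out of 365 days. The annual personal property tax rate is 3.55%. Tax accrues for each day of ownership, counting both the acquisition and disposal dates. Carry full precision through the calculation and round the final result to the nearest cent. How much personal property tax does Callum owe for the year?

Days held (8 April – 31 December 1995): 268 out of 365
Tax = $447,000 × 3.55% × 268/365 = $11,651.3918

$11,651.39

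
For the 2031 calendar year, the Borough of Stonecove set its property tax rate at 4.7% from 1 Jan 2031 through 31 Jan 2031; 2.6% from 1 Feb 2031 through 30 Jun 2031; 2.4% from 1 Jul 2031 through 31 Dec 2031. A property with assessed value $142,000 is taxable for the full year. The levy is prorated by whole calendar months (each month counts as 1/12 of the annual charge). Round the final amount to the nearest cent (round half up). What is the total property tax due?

$3,798.50

1 Jan – 31 Jan 2031: 1 month at 4.7% → $142,000 × 4.7% × 1/12 = $556.1667
1 Feb – 30 Jun 2031: 5 months at 2.6% → $142,000 × 2.6% × 5/12 = $1,538.3333
1 Jul – 31 Dec 2031: 6 months at 2.4% → $142,000 × 2.4% × 6/12 = $1,704.0000
Total = $3,798.5000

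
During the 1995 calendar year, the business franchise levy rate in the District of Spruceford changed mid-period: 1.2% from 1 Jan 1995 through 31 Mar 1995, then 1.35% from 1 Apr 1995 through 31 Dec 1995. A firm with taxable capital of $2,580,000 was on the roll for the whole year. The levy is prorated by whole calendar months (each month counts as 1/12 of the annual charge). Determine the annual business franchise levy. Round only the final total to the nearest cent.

$33,862.50

1 Jan – 31 Mar 1995: 3 months at 1.2% → $2,580,000 × 1.2% × 3/12 = $7,740.0000
1 Apr – 31 Dec 1995: 9 months at 1.35% → $2,580,000 × 1.35% × 9/12 = $26,122.5000
Total = $33,862.5000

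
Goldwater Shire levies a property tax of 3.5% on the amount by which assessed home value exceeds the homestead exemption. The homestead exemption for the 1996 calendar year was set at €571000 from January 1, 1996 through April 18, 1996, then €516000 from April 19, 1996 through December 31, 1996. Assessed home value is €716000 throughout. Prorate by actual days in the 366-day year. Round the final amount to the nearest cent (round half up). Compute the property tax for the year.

January 1 – April 18, 1996: 109 days, exemption €571000 → (€716000 − €571000) × 3.5% × 109/366 = €1511.4071
April 19 – December 31, 1996: 257 days, exemption €516000 → (€716000 − €516000) × 3.5% × 257/366 = €4915.3005
Total = €6426.7077

€6426.71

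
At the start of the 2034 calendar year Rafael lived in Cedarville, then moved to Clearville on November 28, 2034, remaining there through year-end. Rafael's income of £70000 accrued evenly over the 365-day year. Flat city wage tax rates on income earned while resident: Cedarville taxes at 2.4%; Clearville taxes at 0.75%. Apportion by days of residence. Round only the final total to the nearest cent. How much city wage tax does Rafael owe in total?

Cedarville, January 1 – November 27, 2034: 331 days → £70000 × 2.4% × 331/365 = £1523.5068
Clearville, November 28 – December 31, 2034: 34 days → £70000 × 0.75% × 34/365 = £48.9041
Total = £1572.4110

£1572.41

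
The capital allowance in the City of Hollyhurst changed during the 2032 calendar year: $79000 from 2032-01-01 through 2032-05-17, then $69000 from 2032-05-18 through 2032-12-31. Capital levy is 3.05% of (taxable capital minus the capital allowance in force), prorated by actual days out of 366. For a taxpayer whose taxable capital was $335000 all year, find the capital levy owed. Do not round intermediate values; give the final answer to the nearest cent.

2032-01-01 to 2032-05-17: 138 days, exemption $79000 → ($335000 − $79000) × 3.05% × 138/366 = $2944.0000
2032-05-18 to 2032-12-31: 228 days, exemption $69000 → ($335000 − $69000) × 3.05% × 228/366 = $5054.0000
Total = $7998.0000

$7998.00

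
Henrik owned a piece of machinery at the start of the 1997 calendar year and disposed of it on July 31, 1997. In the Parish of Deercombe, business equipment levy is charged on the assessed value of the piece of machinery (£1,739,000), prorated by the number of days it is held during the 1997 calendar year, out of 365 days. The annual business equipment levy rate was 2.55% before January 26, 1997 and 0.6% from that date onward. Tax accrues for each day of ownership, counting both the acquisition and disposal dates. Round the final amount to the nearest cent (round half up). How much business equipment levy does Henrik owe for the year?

January 1 – January 25, 1997: 25 days at 2.55% → £1,739,000 × 2.55% × 25/365 = £3,037.2945
January 26 – July 31, 1997: 187 days at 0.6% → £1,739,000 × 0.6% × 187/365 = £5,345.6384
Total = £8,382.9329

£8,382.93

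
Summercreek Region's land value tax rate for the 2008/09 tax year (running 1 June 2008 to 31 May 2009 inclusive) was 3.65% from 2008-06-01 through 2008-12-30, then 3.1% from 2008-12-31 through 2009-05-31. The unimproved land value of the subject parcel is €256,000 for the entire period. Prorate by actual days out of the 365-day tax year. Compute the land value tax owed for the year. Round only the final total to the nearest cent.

€8,757.65

2008-06-01 to 2008-12-30: 213 days at 3.65% → €256,000 × 3.65% × 213/365 = €5,452.8000
2008-12-31 to 2009-05-31: 152 days at 3.1% → €256,000 × 3.1% × 152/365 = €3,304.8548
Total = €8,757.6548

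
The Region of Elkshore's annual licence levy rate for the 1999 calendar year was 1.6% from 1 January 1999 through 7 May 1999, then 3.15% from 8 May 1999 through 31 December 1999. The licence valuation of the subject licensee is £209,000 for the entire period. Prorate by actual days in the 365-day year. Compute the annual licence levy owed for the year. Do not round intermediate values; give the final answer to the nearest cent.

£5,456.33

1 January – 7 May 1999: 127 days at 1.6% → £209,000 × 1.6% × 127/365 = £1,163.5288
8 May – 31 December 1999: 238 days at 3.15% → £209,000 × 3.15% × 238/365 = £4,292.8027
Total = £5,456.3315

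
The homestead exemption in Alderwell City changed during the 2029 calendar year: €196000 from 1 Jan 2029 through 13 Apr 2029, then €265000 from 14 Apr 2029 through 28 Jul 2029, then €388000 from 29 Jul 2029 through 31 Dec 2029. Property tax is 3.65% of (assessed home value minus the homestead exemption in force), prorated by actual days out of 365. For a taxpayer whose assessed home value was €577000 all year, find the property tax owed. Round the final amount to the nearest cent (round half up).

€10179.90

1 Jan – 13 Apr 2029: 103 days, exemption €196000 → (€577000 − €196000) × 3.65% × 103/365 = €3924.3000
14 Apr – 28 Jul 2029: 106 days, exemption €265000 → (€577000 − €265000) × 3.65% × 106/365 = €3307.2000
29 Jul – 31 Dec 2029: 156 days, exemption €388000 → (€577000 − €388000) × 3.65% × 156/365 = €2948.4000
Total = €10179.9000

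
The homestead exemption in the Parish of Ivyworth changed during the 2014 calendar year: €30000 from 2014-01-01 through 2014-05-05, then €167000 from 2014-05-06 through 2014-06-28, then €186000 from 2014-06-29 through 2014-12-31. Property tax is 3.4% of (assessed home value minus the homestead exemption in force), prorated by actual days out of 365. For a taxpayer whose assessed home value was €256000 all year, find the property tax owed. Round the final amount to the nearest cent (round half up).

2014-01-01 to 2014-05-05: 125 days, exemption €30000 → (€256000 − €30000) × 3.4% × 125/365 = €2631.5068
2014-05-06 to 2014-06-28: 54 days, exemption €167000 → (€256000 − €167000) × 3.4% × 54/365 = €447.6822
2014-06-29 to 2014-12-31: 186 days, exemption €186000 → (€256000 − €186000) × 3.4% × 186/365 = €1212.8219
Total = €4292.0110

€4292.01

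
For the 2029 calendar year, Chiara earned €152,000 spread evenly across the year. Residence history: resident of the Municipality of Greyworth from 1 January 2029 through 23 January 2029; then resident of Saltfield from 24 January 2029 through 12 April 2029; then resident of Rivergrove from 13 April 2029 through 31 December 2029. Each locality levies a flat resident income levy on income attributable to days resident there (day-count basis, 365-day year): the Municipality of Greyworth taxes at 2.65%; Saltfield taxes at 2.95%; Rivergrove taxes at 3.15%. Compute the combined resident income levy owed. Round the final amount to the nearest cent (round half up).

€4,674.31

The Municipality of Greyworth, 1 January – 23 January 2029: 23 days → €152,000 × 2.65% × 23/365 = €253.8192
Saltfield, 24 January – 12 April 2029: 79 days → €152,000 × 2.95% × 79/365 = €970.5096
Rivergrove, 13 April – 31 December 2029: 263 days → €152,000 × 3.15% × 263/365 = €3,449.9836
Total = €4,674.3123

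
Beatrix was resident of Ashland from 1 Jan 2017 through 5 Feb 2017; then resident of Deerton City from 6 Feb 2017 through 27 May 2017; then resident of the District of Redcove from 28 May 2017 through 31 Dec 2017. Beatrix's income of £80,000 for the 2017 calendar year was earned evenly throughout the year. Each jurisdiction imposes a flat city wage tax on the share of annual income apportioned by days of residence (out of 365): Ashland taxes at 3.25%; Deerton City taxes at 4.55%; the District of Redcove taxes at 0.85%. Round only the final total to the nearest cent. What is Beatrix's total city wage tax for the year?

Ashland, 1 Jan – 5 Feb 2017: 36 days → £80,000 × 3.25% × 36/365 = £256.4384
Deerton City, 6 Feb – 27 May 2017: 111 days → £80,000 × 4.55% × 111/365 = £1,106.9589
The District of Redcove, 28 May – 31 Dec 2017: 218 days → £80,000 × 0.85% × 218/365 = £406.1370
Total = £1,769.5342

£1,769.53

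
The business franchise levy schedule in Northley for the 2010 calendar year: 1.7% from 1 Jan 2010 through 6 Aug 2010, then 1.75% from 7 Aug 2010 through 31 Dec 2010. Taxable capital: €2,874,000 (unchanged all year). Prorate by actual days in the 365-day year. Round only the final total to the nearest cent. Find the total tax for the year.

1 Jan – 6 Aug 2010: 218 days at 1.7% → €2,874,000 × 1.7% × 218/365 = €29,180.9425
7 Aug – 31 Dec 2010: 147 days at 1.75% → €2,874,000 × 1.75% × 147/365 = €20,255.7945
Total = €49,436.7370

€49,436.74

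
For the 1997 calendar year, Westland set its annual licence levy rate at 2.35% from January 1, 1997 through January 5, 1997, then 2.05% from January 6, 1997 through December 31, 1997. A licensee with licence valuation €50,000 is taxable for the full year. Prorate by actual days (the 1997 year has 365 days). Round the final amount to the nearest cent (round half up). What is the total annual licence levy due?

€1,027.05

January 1 – January 5, 1997: 5 days at 2.35% → €50,000 × 2.35% × 5/365 = €16.0959
January 6 – December 31, 1997: 360 days at 2.05% → €50,000 × 2.05% × 360/365 = €1,010.9589
Total = €1,027.0548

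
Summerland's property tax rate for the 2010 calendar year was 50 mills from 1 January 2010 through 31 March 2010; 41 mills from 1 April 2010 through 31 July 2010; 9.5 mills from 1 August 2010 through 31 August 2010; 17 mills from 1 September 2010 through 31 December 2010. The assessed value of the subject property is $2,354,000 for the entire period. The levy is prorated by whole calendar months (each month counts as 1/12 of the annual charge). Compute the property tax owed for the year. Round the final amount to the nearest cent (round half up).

$76,799.25

1 January – 31 March 2010: 3 months at 50 mills → $2,354,000 × 5% × 3/12 = $29,425.0000
1 April – 31 July 2010: 4 months at 41 mills → $2,354,000 × 4.1% × 4/12 = $32,171.3333
1 August – 31 August 2010: 1 month at 9.5 mills → $2,354,000 × 0.95% × 1/12 = $1,863.5833
1 September – 31 December 2010: 4 months at 17 mills → $2,354,000 × 1.7% × 4/12 = $13,339.3333
Total = $76,799.2500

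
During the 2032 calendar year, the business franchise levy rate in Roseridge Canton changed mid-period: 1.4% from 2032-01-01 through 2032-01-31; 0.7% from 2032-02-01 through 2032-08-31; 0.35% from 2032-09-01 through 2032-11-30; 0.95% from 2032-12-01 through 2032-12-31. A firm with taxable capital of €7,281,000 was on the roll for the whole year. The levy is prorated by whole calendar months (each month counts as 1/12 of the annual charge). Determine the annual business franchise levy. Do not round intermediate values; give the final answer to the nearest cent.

2032-01-01 to 2032-01-31: 1 month at 1.4% → €7,281,000 × 1.4% × 1/12 = €8,494.5000
2032-02-01 to 2032-08-31: 7 months at 0.7% → €7,281,000 × 0.7% × 7/12 = €29,730.7500
2032-09-01 to 2032-11-30: 3 months at 0.35% → €7,281,000 × 0.35% × 3/12 = €6,370.8750
2032-12-01 to 2032-12-31: 1 month at 0.95% → €7,281,000 × 0.95% × 1/12 = €5,764.1250
Total = €50,360.2500

€50,360.25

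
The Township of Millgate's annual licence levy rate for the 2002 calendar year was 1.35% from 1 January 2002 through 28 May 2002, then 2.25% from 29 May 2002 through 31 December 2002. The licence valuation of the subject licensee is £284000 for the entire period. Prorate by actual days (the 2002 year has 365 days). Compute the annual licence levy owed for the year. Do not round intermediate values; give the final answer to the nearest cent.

£5353.59

1 January – 28 May 2002: 148 days at 1.35% → £284000 × 1.35% × 148/365 = £1554.6082
29 May – 31 December 2002: 217 days at 2.25% → £284000 × 2.25% × 217/365 = £3798.9863
Total = £5353.5945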